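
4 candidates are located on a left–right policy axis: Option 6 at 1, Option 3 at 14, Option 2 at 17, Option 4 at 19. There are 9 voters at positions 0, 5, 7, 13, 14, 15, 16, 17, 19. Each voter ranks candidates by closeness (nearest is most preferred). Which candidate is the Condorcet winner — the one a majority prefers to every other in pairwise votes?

With single-peaked preferences on a line, the Condorcet winner is the candidate closest to the median voter.
The median voter (position 14) is closest to Option 3 at 14.
Check: Option 3 vs Option 4 — voters closer to Option 3: 7 of 9.

Option 3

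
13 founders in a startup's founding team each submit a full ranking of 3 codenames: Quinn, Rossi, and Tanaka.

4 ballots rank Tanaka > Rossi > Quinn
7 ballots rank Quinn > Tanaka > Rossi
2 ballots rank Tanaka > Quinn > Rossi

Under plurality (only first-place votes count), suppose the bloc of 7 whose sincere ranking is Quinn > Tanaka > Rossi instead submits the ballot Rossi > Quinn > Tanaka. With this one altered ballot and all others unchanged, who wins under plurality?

Rossi

First-place totals with the altered ballot: Quinn 0, Rossi 7, Tanaka 6.
The switch changes the winner from Quinn to Rossi.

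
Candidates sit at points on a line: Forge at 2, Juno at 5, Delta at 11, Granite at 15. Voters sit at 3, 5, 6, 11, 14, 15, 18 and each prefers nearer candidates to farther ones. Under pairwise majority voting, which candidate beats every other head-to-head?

With single-peaked preferences on a line, the Condorcet winner is the candidate closest to the median voter.
The median voter (position 11) is closest to Delta at 11.
Check: Delta vs Juno — voters closer to Delta: 4 of 7.

Delta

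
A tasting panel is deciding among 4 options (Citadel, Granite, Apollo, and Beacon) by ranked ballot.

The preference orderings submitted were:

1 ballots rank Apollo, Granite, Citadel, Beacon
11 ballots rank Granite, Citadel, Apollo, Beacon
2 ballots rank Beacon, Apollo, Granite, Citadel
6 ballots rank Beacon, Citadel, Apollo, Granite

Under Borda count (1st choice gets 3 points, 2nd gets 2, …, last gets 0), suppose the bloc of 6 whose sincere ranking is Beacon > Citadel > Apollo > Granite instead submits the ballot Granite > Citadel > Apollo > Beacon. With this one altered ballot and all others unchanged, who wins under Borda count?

Borda totals with the altered ballot: Citadel 35, Granite 55, Apollo 24, Beacon 6.
The winner is unchanged: still Granite.

Granite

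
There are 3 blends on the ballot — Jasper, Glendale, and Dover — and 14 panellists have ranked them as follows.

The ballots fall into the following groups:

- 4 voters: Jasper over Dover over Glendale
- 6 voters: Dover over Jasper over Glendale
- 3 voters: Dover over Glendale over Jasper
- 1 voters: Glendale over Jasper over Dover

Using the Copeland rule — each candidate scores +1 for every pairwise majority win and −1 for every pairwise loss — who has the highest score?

Pairwise results:
  Jasper vs Glendale: Jasper wins 10–4.
  Jasper vs Dover: Dover wins 9–5.
  Glendale vs Dover: Dover wins 13–1.
Copeland scores (wins − losses):
  Jasper: 1 − 1 = 0
  Glendale: 0 − 2 = -2
  Dover: 2 − 0 = 2
Dover has the best Copeland score.

Dover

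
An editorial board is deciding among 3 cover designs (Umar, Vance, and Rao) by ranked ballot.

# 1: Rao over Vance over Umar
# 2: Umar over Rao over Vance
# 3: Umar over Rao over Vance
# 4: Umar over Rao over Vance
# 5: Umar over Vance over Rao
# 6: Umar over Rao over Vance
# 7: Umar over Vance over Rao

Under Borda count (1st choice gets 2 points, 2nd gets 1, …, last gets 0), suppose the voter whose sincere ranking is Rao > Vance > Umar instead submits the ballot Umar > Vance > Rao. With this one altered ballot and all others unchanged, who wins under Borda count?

Umar

Borda totals with the altered ballot: Umar 14, Vance 3, Rao 4.
The winner is unchanged: still Umar.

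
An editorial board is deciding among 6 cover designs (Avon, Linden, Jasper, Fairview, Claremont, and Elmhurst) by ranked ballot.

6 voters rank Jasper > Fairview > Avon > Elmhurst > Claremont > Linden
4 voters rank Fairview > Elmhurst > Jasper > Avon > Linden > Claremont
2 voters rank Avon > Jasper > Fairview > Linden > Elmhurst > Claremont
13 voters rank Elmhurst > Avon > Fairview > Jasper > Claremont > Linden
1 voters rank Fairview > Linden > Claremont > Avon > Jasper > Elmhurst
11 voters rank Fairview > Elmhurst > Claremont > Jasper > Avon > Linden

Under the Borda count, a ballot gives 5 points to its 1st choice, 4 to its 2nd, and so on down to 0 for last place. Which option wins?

Borda scores:
  Avon: 6·3 + 4·2 + 2·5 + 13·4 + 2 + 11·1 = 101
  Linden: 6·0 + 4·1 + 2·2 + 13·0 + 4 + 11·0 = 12
  Jasper: 6·5 + 4·3 + 2·4 + 13·2 + 1 + 11·2 = 99
  Fairview: 6·4 + 4·5 + 2·3 + 13·3 + 5 + 11·5 = 149
  Claremont: 6·1 + 4·0 + 2·0 + 13·1 + 3 + 11·3 = 55
  Elmhurst: 6·2 + 4·4 + 2·1 + 13·5 + 0 + 11·4 = 139
Fairview has the highest total.

Fairview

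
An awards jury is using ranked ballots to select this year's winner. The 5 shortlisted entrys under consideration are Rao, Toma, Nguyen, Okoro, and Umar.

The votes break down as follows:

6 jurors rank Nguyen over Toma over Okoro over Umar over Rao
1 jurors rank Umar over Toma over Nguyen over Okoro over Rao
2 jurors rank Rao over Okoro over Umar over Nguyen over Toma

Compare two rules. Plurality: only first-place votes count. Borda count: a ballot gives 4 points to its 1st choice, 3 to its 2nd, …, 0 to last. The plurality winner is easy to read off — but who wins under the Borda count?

Plurality first-place counts: Rao 2, Toma 0, Nguyen 6, Okoro 0, Umar 1 → Nguyen.
Borda totals: Rao 8, Toma 21, Nguyen 28, Okoro 19, Umar 14 → Nguyen.

Nguyen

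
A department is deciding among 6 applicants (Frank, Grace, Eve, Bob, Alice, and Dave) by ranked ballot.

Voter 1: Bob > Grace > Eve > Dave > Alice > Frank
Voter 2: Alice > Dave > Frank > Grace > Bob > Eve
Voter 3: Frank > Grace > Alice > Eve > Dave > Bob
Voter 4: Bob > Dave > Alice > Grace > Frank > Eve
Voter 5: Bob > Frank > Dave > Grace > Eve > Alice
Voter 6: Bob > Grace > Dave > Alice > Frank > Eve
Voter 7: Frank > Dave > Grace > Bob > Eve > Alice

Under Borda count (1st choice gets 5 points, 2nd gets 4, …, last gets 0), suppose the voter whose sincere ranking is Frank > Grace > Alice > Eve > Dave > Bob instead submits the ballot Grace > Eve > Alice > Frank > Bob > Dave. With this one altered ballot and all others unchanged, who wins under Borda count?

Bob

Borda totals with the altered ballot: Frank 16, Grace 22, Eve 9, Bob 24, Alice 14, Dave 20.
The winner is unchanged: still Bob.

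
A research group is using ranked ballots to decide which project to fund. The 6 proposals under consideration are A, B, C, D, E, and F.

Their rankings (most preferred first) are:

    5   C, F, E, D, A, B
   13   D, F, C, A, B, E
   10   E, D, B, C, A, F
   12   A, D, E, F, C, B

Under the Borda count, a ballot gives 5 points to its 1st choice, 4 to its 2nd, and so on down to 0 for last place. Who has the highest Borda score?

Borda scores:
  A: 5·1 + 13·2 + 10·1 + 12·5 = 101
  B: 5·0 + 13·1 + 10·3 + 12·0 = 43
  C: 5·5 + 13·3 + 10·2 + 12·1 = 96
  D: 5·2 + 13·5 + 10·4 + 12·4 = 163
  E: 5·3 + 13·0 + 10·5 + 12·3 = 101
  F: 5·4 + 13·4 + 10·0 + 12·2 = 96
D has the highest total.

D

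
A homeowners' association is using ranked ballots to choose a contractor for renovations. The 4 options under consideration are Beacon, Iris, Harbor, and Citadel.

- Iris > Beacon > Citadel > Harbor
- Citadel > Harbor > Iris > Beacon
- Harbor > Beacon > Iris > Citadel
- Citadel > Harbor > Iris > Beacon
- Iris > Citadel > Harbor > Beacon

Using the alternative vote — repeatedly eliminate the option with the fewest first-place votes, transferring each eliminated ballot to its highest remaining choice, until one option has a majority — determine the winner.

Iris

Round 1: Iris 2, Citadel 2, Harbor 1, Beacon 0. Beacon has the fewest and is eliminated.
Round 2: Iris 2, Citadel 2, Harbor 1. Harbor has the fewest and is eliminated.
Round 3: Iris 3, Citadel 2. Iris has a majority.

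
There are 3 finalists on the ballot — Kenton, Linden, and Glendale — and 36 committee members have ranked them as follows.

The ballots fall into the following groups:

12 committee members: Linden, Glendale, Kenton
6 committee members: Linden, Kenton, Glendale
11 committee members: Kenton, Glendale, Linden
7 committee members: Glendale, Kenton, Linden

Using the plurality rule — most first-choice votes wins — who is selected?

Linden

First-place vote totals:
  Kenton: 11
  Linden: 18
  Glendale: 7
Linden has the most first-place votes.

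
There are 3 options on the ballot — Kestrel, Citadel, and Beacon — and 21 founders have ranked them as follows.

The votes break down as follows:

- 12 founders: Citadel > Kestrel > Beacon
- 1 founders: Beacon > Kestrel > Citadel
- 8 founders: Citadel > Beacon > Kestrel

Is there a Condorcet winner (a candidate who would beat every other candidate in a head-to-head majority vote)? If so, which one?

Citadel

Head-to-head results (21 voters total):
Kestrel vs Citadel: Citadel wins 20–1.
Kestrel vs Beacon: Kestrel wins 12–9.
Citadel vs Beacon: Citadel wins 20–1.
Citadel beats each rival — Kestrel (20–1), Beacon (20–1) — so Citadel is the Condorcet winner.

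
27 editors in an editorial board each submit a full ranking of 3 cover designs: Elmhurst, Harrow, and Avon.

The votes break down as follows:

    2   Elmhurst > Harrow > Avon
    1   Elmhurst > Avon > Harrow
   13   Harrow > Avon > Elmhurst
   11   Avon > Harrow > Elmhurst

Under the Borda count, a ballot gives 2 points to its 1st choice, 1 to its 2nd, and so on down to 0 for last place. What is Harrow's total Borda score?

Borda scores:
  Elmhurst: 2·2 + 2 + 13·0 + 11·0 = 6
  Harrow: 2·1 + 0 + 13·2 + 11·1 = 39
  Avon: 2·0 + 1 + 13·1 + 11·2 = 36

39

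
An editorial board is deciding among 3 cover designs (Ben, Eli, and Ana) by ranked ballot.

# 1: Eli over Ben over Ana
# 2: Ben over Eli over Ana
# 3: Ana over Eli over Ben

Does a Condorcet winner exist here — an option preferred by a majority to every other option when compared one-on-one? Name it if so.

Eli

Head-to-head results (3 voters total):
Ben vs Eli: Eli wins 2–1.
Ben vs Ana: Ben wins 2–1.
Eli vs Ana: Eli wins 2–1.
Eli beats each rival — Ben (2–1), Ana (2–1) — so Eli is the Condorcet winner.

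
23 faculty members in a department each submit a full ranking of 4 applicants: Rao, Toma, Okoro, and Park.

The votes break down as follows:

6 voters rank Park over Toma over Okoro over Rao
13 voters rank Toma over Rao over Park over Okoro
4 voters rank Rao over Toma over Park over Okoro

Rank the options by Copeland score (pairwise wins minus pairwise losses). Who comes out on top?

Toma

Pairwise results:
  Rao vs Toma: Toma wins 19–4.
  Rao vs Okoro: Rao wins 17–6.
  Rao vs Park: Rao wins 17–6.
  Toma vs Okoro: Toma wins 23–0.
  Toma vs Park: Toma wins 17–6.
  Okoro vs Park: Park wins 23–0.
Copeland scores (wins − losses):
  Rao: 2 − 1 = 1
  Toma: 3 − 0 = 3
  Okoro: 0 − 3 = -3
  Park: 1 − 2 = -1
Toma has the best Copeland score.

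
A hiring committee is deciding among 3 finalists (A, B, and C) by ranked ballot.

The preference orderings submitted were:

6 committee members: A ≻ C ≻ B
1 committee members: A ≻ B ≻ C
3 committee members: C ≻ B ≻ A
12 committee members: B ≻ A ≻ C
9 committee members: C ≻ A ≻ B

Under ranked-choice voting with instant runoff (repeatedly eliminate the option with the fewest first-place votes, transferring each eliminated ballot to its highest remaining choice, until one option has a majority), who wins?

C

Round 1: B 12, C 12, A 7. A has the fewest and is eliminated.
Round 2: C 18, B 13. C has a majority.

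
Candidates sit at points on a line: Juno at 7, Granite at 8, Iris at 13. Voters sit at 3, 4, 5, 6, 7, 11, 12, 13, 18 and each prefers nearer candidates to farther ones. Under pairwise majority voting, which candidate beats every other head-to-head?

Juno

With single-peaked preferences on a line, the Condorcet winner is the candidate closest to the median voter.
The median voter (position 7) is closest to Juno at 7.
Check: Juno vs Granite — voters closer to Juno: 5 of 9.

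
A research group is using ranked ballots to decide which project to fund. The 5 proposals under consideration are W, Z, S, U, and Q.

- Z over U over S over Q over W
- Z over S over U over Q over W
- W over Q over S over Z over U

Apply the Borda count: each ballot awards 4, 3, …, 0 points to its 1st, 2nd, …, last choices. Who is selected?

Z

Borda scores:
  W: 0 + 0 + 4 = 4
  Z: 4 + 4 + 1 = 9
  S: 2 + 3 + 2 = 7
  U: 3 + 2 + 0 = 5
  Q: 1 + 1 + 3 = 5
Z has the highest total.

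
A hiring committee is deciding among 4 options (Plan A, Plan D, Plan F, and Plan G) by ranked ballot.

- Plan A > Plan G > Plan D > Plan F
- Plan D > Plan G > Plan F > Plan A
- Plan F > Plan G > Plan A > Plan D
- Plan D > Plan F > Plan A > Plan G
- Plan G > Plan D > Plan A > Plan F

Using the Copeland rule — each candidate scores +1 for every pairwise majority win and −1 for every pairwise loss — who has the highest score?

Pairwise results:
  Plan A vs Plan D: Plan D wins 3–2.
  Plan A vs Plan F: Plan F wins 3–2.
  Plan A vs Plan G: Plan G wins 3–2.
  Plan D vs Plan F: Plan D wins 4–1.
  Plan D vs Plan G: Plan G wins 3–2.
  Plan F vs Plan G: Plan G wins 3–2.
Copeland scores (wins − losses):
  Plan A: 0 − 3 = -3
  Plan D: 2 − 1 = 1
  Plan F: 1 − 2 = -1
  Plan G: 3 − 0 = 3
Plan G has the best Copeland score.

Plan G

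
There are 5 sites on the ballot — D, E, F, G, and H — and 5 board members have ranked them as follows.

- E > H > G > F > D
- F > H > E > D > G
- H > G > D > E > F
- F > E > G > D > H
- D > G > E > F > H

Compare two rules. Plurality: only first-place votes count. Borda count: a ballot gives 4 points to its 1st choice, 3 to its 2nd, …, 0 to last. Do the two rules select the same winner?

No

Plurality first-place counts: D 1, E 1, F 2, G 0, H 1 → F.
Borda totals: D 8, E 12, F 10, G 10, H 10 → E.
The two rules disagree: plurality picks F, Borda picks E.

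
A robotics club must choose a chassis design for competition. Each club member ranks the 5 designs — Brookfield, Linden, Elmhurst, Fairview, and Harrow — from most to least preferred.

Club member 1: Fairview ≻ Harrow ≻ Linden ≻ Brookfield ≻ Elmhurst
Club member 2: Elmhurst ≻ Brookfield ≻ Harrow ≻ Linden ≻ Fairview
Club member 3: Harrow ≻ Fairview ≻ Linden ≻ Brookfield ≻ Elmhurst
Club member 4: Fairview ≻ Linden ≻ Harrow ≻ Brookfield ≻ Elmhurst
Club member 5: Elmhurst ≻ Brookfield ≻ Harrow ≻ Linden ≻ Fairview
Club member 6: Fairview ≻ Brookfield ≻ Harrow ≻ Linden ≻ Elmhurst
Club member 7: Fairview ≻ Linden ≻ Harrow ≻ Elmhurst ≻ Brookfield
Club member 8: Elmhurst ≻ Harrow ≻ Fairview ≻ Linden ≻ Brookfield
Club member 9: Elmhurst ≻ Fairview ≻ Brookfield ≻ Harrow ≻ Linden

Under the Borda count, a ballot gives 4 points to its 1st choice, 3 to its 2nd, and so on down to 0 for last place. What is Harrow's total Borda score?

21

Borda scores:
  Brookfield: 1 + 3 + 1 + 1 + 3 + 3 + 0 + 0 + 2 = 14
  Linden: 2 + 1 + 2 + 3 + 1 + 1 + 3 + 1 + 0 = 14
  Elmhurst: 0 + 4 + 0 + 0 + 4 + 0 + 1 + 4 + 4 = 17
  Fairview: 4 + 0 + 3 + 4 + 0 + 4 + 4 + 2 + 3 = 24
  Harrow: 3 + 2 + 4 + 2 + 2 + 2 + 2 + 3 + 1 = 21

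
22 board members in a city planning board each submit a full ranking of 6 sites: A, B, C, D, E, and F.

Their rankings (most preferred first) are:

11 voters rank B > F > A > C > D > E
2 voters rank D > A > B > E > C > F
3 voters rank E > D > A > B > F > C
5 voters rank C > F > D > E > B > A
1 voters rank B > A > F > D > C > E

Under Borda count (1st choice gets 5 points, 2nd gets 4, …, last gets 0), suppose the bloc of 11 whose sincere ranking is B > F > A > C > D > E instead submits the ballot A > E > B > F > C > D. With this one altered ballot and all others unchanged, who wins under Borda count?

A

Borda totals with the altered ballot: A 76, B 55, C 39, D 39, E 73, F 48.
The switch changes the winner from B to A.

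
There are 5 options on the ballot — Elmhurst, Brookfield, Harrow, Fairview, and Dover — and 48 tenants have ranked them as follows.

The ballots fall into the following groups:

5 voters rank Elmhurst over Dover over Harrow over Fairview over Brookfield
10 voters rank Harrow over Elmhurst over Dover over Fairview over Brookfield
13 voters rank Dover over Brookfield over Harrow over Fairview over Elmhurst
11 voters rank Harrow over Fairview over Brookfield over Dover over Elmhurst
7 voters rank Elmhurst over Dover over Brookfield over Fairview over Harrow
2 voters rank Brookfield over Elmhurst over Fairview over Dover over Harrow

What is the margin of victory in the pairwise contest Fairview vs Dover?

22

Ballots ranking Fairview above Dover: 11+2 = 13.
Ballots ranking Dover above Fairview: 5+10+13+7 = 35.
Dover wins 35–13, a margin of 22.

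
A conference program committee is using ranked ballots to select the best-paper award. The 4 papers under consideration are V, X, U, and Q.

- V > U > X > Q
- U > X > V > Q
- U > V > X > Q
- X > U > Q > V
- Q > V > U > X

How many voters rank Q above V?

Ballots ranking Q above V: 2.
Ballots ranking V above Q: 3.
So 2 of 5 voters prefer Q to V.

2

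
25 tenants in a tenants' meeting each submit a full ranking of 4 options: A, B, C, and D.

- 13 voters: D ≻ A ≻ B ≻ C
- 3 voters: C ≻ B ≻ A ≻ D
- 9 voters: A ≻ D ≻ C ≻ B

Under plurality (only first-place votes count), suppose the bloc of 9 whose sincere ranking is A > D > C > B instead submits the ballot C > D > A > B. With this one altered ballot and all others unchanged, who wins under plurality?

D

First-place totals with the altered ballot: A 0, B 0, C 12, D 13.
The winner is unchanged: still D.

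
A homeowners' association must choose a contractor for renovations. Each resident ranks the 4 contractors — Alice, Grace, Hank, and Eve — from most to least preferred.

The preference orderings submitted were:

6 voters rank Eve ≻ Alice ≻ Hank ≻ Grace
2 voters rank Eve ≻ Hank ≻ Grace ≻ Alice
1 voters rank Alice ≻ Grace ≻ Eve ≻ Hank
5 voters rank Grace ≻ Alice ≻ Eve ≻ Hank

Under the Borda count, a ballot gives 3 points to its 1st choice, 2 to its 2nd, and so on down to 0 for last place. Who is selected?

Eve

Borda scores:
  Alice: 6·2 + 2·0 + 3 + 5·2 = 25
  Grace: 6·0 + 2·1 + 2 + 5·3 = 19
  Hank: 6·1 + 2·2 + 0 + 5·0 = 10
  Eve: 6·3 + 2·3 + 1 + 5·1 = 30
Eve has the highest total.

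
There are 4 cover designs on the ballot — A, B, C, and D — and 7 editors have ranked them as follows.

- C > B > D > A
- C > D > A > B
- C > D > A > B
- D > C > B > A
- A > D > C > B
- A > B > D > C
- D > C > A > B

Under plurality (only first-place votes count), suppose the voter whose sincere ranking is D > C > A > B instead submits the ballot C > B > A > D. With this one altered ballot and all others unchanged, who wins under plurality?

First-place totals with the altered ballot: A 2, B 0, C 4, D 1.
The winner is unchanged: still C.

C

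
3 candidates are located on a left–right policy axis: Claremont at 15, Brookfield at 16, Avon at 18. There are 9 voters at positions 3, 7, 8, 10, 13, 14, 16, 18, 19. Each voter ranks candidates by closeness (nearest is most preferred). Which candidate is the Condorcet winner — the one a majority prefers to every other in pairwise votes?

Claremont

With single-peaked preferences on a line, the Condorcet winner is the candidate closest to the median voter.
The median voter (position 13) is closest to Claremont at 15.
Check: Claremont vs Brookfield — voters closer to Claremont: 6 of 9.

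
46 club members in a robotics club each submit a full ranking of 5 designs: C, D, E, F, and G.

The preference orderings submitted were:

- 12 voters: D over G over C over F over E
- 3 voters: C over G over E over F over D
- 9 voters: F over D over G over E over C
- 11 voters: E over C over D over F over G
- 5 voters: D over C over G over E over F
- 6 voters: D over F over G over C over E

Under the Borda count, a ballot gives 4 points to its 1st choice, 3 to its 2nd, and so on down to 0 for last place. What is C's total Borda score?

90

Borda scores:
  C: 12·2 + 3·4 + 9·0 + 11·3 + 5·3 + 6·1 = 90
  D: 12·4 + 3·0 + 9·3 + 11·2 + 5·4 + 6·4 = 141
  E: 12·0 + 3·2 + 9·1 + 11·4 + 5·1 + 6·0 = 64
  F: 12·1 + 3·1 + 9·4 + 11·1 + 5·0 + 6·3 = 80
  G: 12·3 + 3·3 + 9·2 + 11·0 + 5·2 + 6·2 = 85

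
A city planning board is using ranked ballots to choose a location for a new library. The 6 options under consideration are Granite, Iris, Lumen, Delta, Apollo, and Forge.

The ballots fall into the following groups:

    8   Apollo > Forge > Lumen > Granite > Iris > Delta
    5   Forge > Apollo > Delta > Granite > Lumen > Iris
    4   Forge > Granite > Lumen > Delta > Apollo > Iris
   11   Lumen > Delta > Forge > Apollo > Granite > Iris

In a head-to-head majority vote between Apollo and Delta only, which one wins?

Delta

Ballots ranking Apollo above Delta: 8+5 = 13.
Ballots ranking Delta above Apollo: 4+11 = 15.
Delta wins the head-to-head, 15–13.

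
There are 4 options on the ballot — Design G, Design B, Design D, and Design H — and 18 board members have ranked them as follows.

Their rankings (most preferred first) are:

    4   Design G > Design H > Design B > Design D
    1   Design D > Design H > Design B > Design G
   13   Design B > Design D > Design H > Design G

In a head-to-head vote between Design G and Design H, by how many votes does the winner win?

Ballots ranking Design G above Design H: 4.
Ballots ranking Design H above Design G: 1+13 = 14.
Design H wins 14–4, a margin of 10.

10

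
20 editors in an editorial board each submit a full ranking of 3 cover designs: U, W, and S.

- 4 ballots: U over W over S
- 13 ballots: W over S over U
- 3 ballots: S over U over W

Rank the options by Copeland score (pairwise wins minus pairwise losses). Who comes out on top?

W

Pairwise results:
  U vs W: W wins 13–7.
  U vs S: S wins 16–4.
  W vs S: W wins 17–3.
Copeland scores (wins − losses):
  U: 0 − 2 = -2
  W: 2 − 0 = 2
  S: 1 − 1 = 0
W has the best Copeland score.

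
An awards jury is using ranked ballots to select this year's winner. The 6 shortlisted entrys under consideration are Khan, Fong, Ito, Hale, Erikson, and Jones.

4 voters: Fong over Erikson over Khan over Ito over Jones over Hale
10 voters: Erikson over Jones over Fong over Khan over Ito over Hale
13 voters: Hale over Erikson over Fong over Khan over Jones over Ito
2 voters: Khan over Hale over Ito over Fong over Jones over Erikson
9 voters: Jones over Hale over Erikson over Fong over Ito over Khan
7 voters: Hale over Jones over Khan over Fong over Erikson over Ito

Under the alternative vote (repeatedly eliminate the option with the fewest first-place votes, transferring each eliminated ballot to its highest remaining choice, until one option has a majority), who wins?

Round 1: Hale 20, Erikson 10, Jones 9, Fong 4, Khan 2, Ito 0. Ito has the fewest and is eliminated.
Round 2: Hale 20, Erikson 10, Jones 9, Fong 4, Khan 2. Khan has the fewest and is eliminated.
Round 3: Hale 22, Erikson 10, Jones 9, Fong 4. Fong has the fewest and is eliminated.
Round 4: Hale 22, Erikson 14, Jones 9. Jones has the fewest and is eliminated.
Round 5: Hale 31, Erikson 14. Hale has a majority.

Hale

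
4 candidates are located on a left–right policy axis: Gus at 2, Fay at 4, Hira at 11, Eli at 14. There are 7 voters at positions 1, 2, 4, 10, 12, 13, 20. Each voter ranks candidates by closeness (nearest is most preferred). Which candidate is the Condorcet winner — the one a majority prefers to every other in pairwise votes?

With single-peaked preferences on a line, the Condorcet winner is the candidate closest to the median voter.
The median voter (position 10) is closest to Hira at 11.
Check: Hira vs Eli — voters closer to Hira: 5 of 7.

Hira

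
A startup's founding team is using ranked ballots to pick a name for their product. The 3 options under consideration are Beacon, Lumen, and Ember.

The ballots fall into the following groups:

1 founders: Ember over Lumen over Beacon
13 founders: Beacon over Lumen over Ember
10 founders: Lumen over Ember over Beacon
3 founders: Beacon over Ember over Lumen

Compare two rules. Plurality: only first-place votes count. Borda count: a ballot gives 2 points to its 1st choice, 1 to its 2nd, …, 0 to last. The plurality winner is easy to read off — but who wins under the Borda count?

Lumen

Plurality first-place counts: Beacon 16, Lumen 10, Ember 1 → Beacon.
Borda totals: Beacon 32, Lumen 34, Ember 15 → Lumen.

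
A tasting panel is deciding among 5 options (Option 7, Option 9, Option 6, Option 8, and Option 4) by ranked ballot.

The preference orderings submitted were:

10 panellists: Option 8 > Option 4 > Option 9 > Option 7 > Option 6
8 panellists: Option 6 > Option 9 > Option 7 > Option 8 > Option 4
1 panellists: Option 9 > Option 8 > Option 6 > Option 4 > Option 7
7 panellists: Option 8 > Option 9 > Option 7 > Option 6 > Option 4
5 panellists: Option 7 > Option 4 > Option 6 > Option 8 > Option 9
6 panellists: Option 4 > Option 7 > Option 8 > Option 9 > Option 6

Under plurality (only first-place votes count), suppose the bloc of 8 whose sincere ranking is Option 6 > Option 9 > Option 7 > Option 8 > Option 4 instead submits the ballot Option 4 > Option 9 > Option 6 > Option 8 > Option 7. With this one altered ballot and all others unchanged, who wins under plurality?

Option 8

First-place totals with the altered ballot: Option 7 5, Option 9 1, Option 6 0, Option 8 17, Option 4 14.
The winner is unchanged: still Option 8.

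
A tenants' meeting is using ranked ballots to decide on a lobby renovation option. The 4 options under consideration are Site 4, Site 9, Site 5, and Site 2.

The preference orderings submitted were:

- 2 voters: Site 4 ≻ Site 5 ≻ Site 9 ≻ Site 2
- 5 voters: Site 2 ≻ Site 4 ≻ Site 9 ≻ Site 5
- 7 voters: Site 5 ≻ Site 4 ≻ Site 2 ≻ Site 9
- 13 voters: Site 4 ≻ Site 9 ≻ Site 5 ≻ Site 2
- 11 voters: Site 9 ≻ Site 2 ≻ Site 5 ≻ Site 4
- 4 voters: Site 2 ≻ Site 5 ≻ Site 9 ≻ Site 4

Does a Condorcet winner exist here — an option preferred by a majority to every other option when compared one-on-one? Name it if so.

No Condorcet winner

Head-to-head results (42 voters total):
Site 4 vs Site 9: Site 4 wins 27–15.
Site 4 vs Site 5: Site 5 wins 22–20.
Site 4 vs Site 2: Site 4 wins 22–20.
Site 9 vs Site 5: Site 9 wins 29–13.
Site 9 vs Site 2: Site 9 wins 26–16.
Site 5 vs Site 2: Site 5 wins 22–20.
No candidate beats all others: Site 4 beats Site 9 beats Site 5 beats Site 4, a majority cycle.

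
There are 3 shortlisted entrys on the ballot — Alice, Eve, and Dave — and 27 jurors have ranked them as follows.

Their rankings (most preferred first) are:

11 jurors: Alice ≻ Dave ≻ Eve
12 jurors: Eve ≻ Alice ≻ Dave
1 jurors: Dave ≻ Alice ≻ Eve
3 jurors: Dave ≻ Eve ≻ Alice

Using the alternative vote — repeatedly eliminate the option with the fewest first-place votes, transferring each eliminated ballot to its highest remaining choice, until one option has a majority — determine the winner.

Eve

Round 1: Eve 12, Alice 11, Dave 4. Dave has the fewest and is eliminated.
Round 2: Eve 15, Alice 12. Eve has a majority.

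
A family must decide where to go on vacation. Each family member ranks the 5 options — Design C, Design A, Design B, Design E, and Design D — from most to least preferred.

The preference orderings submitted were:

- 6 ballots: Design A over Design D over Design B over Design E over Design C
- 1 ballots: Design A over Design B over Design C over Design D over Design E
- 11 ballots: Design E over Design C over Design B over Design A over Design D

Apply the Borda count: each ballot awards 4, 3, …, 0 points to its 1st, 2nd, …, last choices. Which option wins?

Borda scores:
  Design C: 6·0 + 2 + 11·3 = 35
  Design A: 6·4 + 4 + 11·1 = 39
  Design B: 6·2 + 3 + 11·2 = 37
  Design E: 6·1 + 0 + 11·4 = 50
  Design D: 6·3 + 1 + 11·0 = 19
Design E has the highest total.

Design E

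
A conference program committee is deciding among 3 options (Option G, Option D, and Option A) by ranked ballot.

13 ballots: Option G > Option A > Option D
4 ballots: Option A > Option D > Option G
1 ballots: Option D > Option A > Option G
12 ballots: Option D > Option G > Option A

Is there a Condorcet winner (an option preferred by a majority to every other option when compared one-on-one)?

No

Head-to-head results (30 voters total):
Option G vs Option D: Option D wins 17–13.
Option G vs Option A: Option G wins 25–5.
Option D vs Option A: Option A wins 17–13.
No candidate beats all others: Option G beats Option A beats Option D beats Option G, a majority cycle.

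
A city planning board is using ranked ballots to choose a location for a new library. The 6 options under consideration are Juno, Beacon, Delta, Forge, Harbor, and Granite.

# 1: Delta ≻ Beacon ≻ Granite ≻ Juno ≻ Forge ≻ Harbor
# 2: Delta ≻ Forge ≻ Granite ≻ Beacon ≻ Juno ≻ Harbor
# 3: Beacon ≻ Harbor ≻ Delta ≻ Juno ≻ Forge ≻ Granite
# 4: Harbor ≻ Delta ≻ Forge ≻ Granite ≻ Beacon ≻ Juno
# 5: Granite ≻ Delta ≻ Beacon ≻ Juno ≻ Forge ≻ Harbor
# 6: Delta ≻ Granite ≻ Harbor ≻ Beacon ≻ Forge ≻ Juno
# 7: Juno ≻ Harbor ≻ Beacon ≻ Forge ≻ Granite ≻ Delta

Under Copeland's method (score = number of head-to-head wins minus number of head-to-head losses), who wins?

Pairwise results:
  Juno vs Beacon: Beacon wins 6–1.
  Juno vs Delta: Delta wins 6–1.
  Juno vs Forge: Juno wins 4–3.
  Juno vs Harbor: Juno wins 4–3.
  Juno vs Granite: Granite wins 5–2.
  Beacon vs Delta: Delta wins 5–2.
  Beacon vs Forge: Beacon wins 5–2.
  Beacon vs Harbor: Beacon wins 4–3.
  Beacon vs Granite: Granite wins 4–3.
  Delta vs Forge: Delta wins 6–1.
  Delta vs Harbor: Delta wins 4–3.
  Delta vs Granite: Delta wins 5–2.
  Forge vs Harbor: Harbor wins 4–3.
  Forge vs Granite: Forge wins 4–3.
  Harbor vs Granite: Granite wins 4–3.
Copeland scores (wins − losses):
  Juno: 2 − 3 = -1
  Beacon: 3 − 2 = 1
  Delta: 5 − 0 = 5
  Forge: 1 − 4 = -3
  Harbor: 1 − 4 = -3
  Granite: 3 − 2 = 1
Delta has the best Copeland score.

Delta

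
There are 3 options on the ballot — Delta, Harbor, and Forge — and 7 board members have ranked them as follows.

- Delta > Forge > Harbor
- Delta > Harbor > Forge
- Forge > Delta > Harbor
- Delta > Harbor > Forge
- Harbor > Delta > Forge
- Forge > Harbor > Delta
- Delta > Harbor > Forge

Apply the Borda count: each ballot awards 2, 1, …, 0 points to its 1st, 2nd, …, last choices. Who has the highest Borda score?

Borda scores:
  Delta: 2 + 2 + 1 + 2 + 1 + 0 + 2 = 10
  Harbor: 0 + 1 + 0 + 1 + 2 + 1 + 1 = 6
  Forge: 1 + 0 + 2 + 0 + 0 + 2 + 0 = 5
Delta has the highest total.

Delta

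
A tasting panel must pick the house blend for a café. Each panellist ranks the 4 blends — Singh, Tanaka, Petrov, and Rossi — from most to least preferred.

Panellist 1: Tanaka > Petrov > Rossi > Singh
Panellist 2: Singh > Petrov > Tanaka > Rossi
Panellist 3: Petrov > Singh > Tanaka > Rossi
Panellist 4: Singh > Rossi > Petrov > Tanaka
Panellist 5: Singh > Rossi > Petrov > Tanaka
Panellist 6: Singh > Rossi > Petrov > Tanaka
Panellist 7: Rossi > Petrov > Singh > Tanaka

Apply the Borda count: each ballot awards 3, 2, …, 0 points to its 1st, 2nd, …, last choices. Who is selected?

Borda scores:
  Singh: 0 + 3 + 2 + 3 + 3 + 3 + 1 = 15
  Tanaka: 3 + 1 + 1 + 0 + 0 + 0 + 0 = 5
  Petrov: 2 + 2 + 3 + 1 + 1 + 1 + 2 = 12
  Rossi: 1 + 0 + 0 + 2 + 2 + 2 + 3 = 10
Singh has the highest total.

Singh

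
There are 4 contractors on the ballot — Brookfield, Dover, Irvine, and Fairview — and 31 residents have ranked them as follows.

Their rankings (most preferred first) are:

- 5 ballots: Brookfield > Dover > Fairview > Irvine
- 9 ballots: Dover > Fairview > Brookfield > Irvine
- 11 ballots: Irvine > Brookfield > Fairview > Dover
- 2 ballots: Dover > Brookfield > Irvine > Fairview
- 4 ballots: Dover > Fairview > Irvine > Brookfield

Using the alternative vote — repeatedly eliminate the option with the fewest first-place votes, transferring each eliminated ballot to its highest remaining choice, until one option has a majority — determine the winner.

Dover

Round 1: Dover 15, Irvine 11, Brookfield 5, Fairview 0. Fairview has the fewest and is eliminated.
Round 2: Dover 15, Irvine 11, Brookfield 5. Brookfield has the fewest and is eliminated.
Round 3: Dover 20, Irvine 11. Dover has a majority.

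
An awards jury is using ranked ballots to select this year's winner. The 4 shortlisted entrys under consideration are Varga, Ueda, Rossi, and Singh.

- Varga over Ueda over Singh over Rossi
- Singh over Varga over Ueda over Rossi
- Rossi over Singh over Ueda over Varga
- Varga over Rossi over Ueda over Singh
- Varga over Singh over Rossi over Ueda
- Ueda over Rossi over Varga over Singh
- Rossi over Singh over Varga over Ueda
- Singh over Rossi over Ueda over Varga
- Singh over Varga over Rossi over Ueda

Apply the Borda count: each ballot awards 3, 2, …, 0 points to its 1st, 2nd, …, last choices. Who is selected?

Singh

Borda scores:
  Varga: 3 + 2 + 0 + 3 + 3 + 1 + 1 + 0 + 2 = 15
  Ueda: 2 + 1 + 1 + 1 + 0 + 3 + 0 + 1 + 0 = 9
  Rossi: 0 + 0 + 3 + 2 + 1 + 2 + 3 + 2 + 1 = 14
  Singh: 1 + 3 + 2 + 0 + 2 + 0 + 2 + 3 + 3 = 16
Singh has the highest total.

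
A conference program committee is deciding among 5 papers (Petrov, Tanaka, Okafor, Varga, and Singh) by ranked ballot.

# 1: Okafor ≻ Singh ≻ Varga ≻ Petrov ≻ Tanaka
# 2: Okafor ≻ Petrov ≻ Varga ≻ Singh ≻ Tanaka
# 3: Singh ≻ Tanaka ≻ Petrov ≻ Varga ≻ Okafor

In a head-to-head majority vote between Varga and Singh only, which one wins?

Ballots ranking Varga above Singh: 1.
Ballots ranking Singh above Varga: 2.
Singh wins the head-to-head, 2–1.

Singh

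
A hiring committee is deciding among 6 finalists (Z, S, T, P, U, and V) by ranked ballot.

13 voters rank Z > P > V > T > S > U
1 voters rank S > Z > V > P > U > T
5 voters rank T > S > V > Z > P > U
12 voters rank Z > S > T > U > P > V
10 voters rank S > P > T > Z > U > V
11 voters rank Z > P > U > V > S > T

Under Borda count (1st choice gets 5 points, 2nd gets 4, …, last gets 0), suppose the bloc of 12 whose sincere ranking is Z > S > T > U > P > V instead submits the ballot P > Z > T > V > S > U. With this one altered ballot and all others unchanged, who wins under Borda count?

P

Borda totals with the altered ballot: Z 202, S 111, T 117, P 203, U 44, V 103.
The switch changes the winner from Z to P.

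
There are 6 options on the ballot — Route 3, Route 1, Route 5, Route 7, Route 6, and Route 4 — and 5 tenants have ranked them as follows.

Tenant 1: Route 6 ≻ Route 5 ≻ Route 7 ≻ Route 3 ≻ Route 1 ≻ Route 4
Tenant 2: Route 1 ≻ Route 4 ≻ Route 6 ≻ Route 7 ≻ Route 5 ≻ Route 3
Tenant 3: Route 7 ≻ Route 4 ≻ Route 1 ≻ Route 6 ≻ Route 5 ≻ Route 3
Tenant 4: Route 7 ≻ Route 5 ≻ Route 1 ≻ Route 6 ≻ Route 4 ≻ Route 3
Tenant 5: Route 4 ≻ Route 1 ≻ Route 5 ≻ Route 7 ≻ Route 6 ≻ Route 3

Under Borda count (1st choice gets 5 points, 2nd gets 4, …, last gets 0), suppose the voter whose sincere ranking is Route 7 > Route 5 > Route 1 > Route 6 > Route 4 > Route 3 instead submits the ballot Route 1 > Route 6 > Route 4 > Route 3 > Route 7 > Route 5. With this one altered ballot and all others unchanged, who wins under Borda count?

Route 1

Borda totals with the altered ballot: Route 3 4, Route 1 18, Route 5 9, Route 7 13, Route 6 15, Route 4 16.
The switch changes the winner from Route 7 to Route 1.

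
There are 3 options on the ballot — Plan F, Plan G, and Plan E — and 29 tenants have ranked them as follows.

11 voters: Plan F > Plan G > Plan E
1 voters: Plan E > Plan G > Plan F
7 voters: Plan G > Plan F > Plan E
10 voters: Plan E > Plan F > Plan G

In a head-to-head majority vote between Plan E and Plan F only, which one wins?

Plan F

Ballots ranking Plan E above Plan F: 1+10 = 11.
Ballots ranking Plan F above Plan E: 11+7 = 18.
Plan F wins the head-to-head, 18–11.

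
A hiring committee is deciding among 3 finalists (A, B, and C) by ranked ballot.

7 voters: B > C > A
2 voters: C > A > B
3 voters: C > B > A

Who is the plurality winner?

B

First-place vote totals:
  A: 0
  B: 7
  C: 5
B has the most first-place votes.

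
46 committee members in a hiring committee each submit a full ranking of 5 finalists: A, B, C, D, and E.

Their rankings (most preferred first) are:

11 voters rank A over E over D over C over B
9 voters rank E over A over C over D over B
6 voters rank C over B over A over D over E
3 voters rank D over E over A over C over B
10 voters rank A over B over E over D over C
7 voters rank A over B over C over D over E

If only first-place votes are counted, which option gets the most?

A

First-place vote totals:
  A: 28
  B: 0
  C: 6
  D: 3
  E: 9
A has the most first-place votes.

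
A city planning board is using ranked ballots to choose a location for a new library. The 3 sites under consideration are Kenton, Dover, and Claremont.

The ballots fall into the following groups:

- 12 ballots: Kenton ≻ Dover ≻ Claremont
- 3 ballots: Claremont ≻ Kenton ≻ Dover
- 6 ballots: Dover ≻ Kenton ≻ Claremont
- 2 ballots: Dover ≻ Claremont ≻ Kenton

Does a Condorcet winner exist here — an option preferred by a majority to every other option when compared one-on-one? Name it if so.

Kenton

Head-to-head results (23 voters total):
Kenton vs Dover: Kenton wins 15–8.
Kenton vs Claremont: Kenton wins 18–5.
Dover vs Claremont: Dover wins 20–3.
Kenton beats each rival — Dover (15–8), Claremont (18–5) — so Kenton is the Condorcet winner.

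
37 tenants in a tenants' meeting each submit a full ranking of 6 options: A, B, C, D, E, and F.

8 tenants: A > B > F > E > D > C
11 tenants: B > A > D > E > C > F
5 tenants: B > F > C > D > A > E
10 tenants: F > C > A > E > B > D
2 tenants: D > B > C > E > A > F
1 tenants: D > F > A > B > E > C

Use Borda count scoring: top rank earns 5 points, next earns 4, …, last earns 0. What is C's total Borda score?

72

Borda scores:
  A: 8·5 + 11·4 + 5·1 + 10·3 + 2·1 + 3 = 124
  B: 8·4 + 11·5 + 5·5 + 10·1 + 2·4 + 2 = 132
  C: 8·0 + 11·1 + 5·3 + 10·4 + 2·3 + 0 = 72
  D: 8·1 + 11·3 + 5·2 + 10·0 + 2·5 + 5 = 66
  E: 8·2 + 11·2 + 5·0 + 10·2 + 2·2 + 1 = 63
  F: 8·3 + 11·0 + 5·4 + 10·5 + 2·0 + 4 = 98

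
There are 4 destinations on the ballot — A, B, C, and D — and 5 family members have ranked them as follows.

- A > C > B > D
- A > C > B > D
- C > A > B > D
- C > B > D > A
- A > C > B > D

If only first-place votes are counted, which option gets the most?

First-place vote totals:
  A: 3
  B: 0
  C: 2
  D: 0
A has the most first-place votes.

A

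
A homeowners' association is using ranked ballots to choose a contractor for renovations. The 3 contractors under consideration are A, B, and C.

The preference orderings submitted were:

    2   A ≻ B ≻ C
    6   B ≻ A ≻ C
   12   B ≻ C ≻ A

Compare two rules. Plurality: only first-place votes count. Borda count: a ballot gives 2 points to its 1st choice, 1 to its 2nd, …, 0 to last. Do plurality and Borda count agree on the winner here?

Yes

Plurality first-place counts: A 2, B 18, C 0 → B.
Borda totals: A 10, B 38, C 12 → B.
The two rules agree on B.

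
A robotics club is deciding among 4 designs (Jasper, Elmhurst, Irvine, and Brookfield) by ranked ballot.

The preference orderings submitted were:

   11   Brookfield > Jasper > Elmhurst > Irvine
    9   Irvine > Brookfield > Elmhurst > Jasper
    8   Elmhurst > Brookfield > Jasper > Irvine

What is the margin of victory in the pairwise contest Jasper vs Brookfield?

28

Ballots ranking Jasper above Brookfield: 0.
Ballots ranking Brookfield above Jasper: 11+9+8 = 28.
Brookfield wins 28–0, a margin of 28.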